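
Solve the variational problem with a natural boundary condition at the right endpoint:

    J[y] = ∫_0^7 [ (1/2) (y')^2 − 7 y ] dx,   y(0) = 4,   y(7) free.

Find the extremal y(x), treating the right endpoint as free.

The Lagrangian L = (1/2) (y')^2 − 7 y gives
    ∂L/∂y = −7,   ∂L/∂y' = y'.
Euler-Lagrange: d/dx(y') − (−7) = 0, i.e. y'' + 7 = 0, so
    y(x) = −(7/2) x^2 + C1 x + C2.
Fixed left endpoint y(0) = 4 ⇒ C2 = 4.
The right endpoint x = 7 is free, so the natural (transversality) condition is ∂L/∂y' |_{x=7} = 0, i.e. y'(7) = 0.
Compute y'(x) = −7 x + C1, so y'(7) = −49 + C1 = 0 ⇒ C1 = 49.
Therefore the extremal is
    y(x) = −(7/2) x^2 + 49 x + 4.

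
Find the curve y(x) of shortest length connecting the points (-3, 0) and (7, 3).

Arc-length functional: J[y] = ∫ sqrt(1 + (y')^2) dx.
Lagrangian L = sqrt(1 + (y')^2) has no explicit y dependence, so ∂L/∂y = 0 and the Euler-Lagrange equation gives
    d/dx( y' / sqrt(1 + (y')^2) ) = 0  ⇒  y' / sqrt(1 + (y')^2) = const.
Hence y' is constant, so y(x) is affine.
Fitting the endpoints (-3, 0) and (7, 3):
    slope m = (3 − 0) / (7 − (-3)) = 3/10,
    intercept c = 0 − m·(-3) = 9/10.
Extremal: y(x) = (3/10) x + 9/10.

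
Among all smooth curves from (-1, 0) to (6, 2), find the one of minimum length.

Arc-length functional: J[y] = ∫ sqrt(1 + (y')^2) dx.
Lagrangian L = sqrt(1 + (y')^2) has no explicit y dependence, so ∂L/∂y = 0 and the Euler-Lagrange equation gives
    d/dx( y' / sqrt(1 + (y')^2) ) = 0  ⇒  y' / sqrt(1 + (y')^2) = const.
Hence y' is constant, so y(x) is affine.
Fitting the endpoints (-1, 0) and (6, 2):
    slope m = (2 − 0) / (6 − (-1)) = 2/7,
    intercept c = 0 − m·(-1) = 2/7.
Extremal: y(x) = (2/7) x + 2/7.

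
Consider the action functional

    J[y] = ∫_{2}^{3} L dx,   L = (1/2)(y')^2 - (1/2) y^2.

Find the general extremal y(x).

The Lagrangian is L = (1/2)(y')^2 - (1/2) y^2.
∂L/∂y = -y.
∂L/∂y' = y'.
The Euler-Lagrange equation d/dx(∂L/∂y') − ∂L/∂y = 0 becomes:
    y'' + y = 0
General solution: y(x) = A sin(x) + B cos(x), where A and B are arbitrary constants fixed by the endpoint conditions.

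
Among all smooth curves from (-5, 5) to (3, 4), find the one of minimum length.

Arc-length functional: J[y] = ∫ sqrt(1 + (y')^2) dx.
Lagrangian L = sqrt(1 + (y')^2) has no explicit y dependence, so ∂L/∂y = 0 and the Euler-Lagrange equation gives
    d/dx( y' / sqrt(1 + (y')^2) ) = 0  ⇒  y' / sqrt(1 + (y')^2) = const.
Hence y' is constant, so y(x) is affine.
Fitting the endpoints (-5, 5) and (3, 4):
    slope m = (4 − 5) / (3 − (-5)) = -1/8,
    intercept c = 5 − m·(-5) = 35/8.
Extremal: y(x) = (-1/8) x + 35/8.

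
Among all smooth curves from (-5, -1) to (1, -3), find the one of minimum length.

Arc-length functional: J[y] = ∫ sqrt(1 + (y')^2) dx.
Lagrangian L = sqrt(1 + (y')^2) has no explicit y dependence, so ∂L/∂y = 0 and the Euler-Lagrange equation gives
    d/dx( y' / sqrt(1 + (y')^2) ) = 0  ⇒  y' / sqrt(1 + (y')^2) = const.
Hence y' is constant, so y(x) is affine.
Fitting the endpoints (-5, -1) and (1, -3):
    slope m = ((-3) − (-1)) / (1 − (-5)) = -1/3,
    intercept c = (-1) − m·(-5) = -8/3.
Extremal: y(x) = (-1/3) x - 8/3.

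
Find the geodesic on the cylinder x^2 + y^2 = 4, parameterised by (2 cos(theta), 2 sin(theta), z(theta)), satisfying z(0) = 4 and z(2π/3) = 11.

Parameterise the cylinder of radius R = 2 as
    r(θ) = (2 cos θ, 2 sin θ, z(θ)).
The arc-length element is
    ds = sqrt(4 + (dz/dθ)^2) dθ,
so the Lagrangian is L = sqrt(4 + z'^2).
L depends on z' only, not on z or θ, so ∂L/∂z = 0 and
    ∂L/∂z' = z' / sqrt(4 + z'^2).
The Euler-Lagrange equation gives
    d/dθ( z' / sqrt(4 + z'^2) ) = 0,
so z' is constant. Integrating once:
    z(θ) = a θ + b,
a helix on the cylinder (a straight line when the cylinder is unrolled). The constants a, b are determined by the endpoint conditions.
With endpoint conditions z(0) = 4 and z(2π/3) = 11: from z(0) = b we get b = 4, and a·2π/3 + 4 = 11 gives a = 21/(2π), so
    z(θ) = (21/(2π)) θ + 4.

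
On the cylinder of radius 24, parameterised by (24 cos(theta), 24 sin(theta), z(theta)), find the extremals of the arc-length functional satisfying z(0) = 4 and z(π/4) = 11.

Parameterise the cylinder of radius R = 24 as
    r(θ) = (24 cos θ, 24 sin θ, z(θ)).
The arc-length element is
    ds = sqrt(576 + (dz/dθ)^2) dθ,
so the Lagrangian is L = sqrt(576 + z'^2).
L depends on z' only, not on z or θ, so ∂L/∂z = 0 and
    ∂L/∂z' = z' / sqrt(576 + z'^2).
The Euler-Lagrange equation gives
    d/dθ( z' / sqrt(576 + z'^2) ) = 0,
so z' is constant. Integrating once:
    z(θ) = a θ + b,
a helix on the cylinder (a straight line when the cylinder is unrolled). The constants a, b are determined by the endpoint conditions.
With endpoint conditions z(0) = 4 and z(π/4) = 11: from z(0) = b we get b = 4, and a·π/4 + 4 = 11 gives a = 28/π, so
    z(θ) = (28/π) θ + 4.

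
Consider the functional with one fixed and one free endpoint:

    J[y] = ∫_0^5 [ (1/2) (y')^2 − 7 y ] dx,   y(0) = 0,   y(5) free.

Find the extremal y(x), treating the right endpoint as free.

The Lagrangian L = (1/2) (y')^2 − 7 y gives
    ∂L/∂y = −7,   ∂L/∂y' = y'.
Euler-Lagrange: d/dx(y') − (−7) = 0, i.e. y'' + 7 = 0, so
    y(x) = −(7/2) x^2 + C1 x + C2.
Fixed left endpoint y(0) = 0 ⇒ C2 = 0.
The right endpoint x = 5 is free, so the natural (transversality) condition is ∂L/∂y' |_{x=5} = 0, i.e. y'(5) = 0.
Compute y'(x) = −7 x + C1, so y'(5) = −35 + C1 = 0 ⇒ C1 = 35.
Therefore the extremal is
    y(x) = −(7/2) x^2 + 35 x.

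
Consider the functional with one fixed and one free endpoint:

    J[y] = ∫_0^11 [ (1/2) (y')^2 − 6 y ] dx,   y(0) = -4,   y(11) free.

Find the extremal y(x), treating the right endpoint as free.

The Lagrangian L = (1/2) (y')^2 − 6 y gives
    ∂L/∂y = −6,   ∂L/∂y' = y'.
Euler-Lagrange: d/dx(y') − (−6) = 0, i.e. y'' + 6 = 0, so
    y(x) = −(6/2) x^2 + C1 x + C2.
Fixed left endpoint y(0) = -4 ⇒ C2 = -4.
The right endpoint x = 11 is free, so the natural (transversality) condition is ∂L/∂y' |_{x=11} = 0, i.e. y'(11) = 0.
Compute y'(x) = −6 x + C1, so y'(11) = −66 + C1 = 0 ⇒ C1 = 66.
Therefore the extremal is
    y(x) = −3 x^2 + 66 x − 4.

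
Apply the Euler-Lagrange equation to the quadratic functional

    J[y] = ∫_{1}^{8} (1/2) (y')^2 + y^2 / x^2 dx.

The Lagrangian is L = (1/2) (y')^2 + y^2 / x^2.
Compute ∂L/∂y = 2y/x^2, ∂L/∂y' = y'.
The Euler-Lagrange equation d/dx(∂L/∂y') − ∂L/∂y = 0 reduces to
    y'' − 2/x^2 · y = 0  (x > 0).
Its general solution is
    y(x) = A x^2 + B / x,
with A, B fixed by the endpoint conditions.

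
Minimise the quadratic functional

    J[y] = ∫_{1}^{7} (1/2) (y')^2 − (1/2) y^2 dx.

The Lagrangian is L = (1/2) (y')^2 − (1/2) y^2.
Compute ∂L/∂y = -y, ∂L/∂y' = y'.
The Euler-Lagrange equation d/dx(∂L/∂y') − ∂L/∂y = 0 reduces to
    y'' + y = 0.
Its general solution is
    y(x) = A sin(x) + B cos(x),
with A, B fixed by the endpoint conditions.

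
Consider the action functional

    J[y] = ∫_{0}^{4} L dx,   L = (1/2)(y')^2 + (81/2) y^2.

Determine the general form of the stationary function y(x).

The Lagrangian is L = (1/2)(y')^2 + (81/2) y^2.
∂L/∂y = 81y.
∂L/∂y' = y'.
The Euler-Lagrange equation d/dx(∂L/∂y') − ∂L/∂y = 0 becomes:
    y'' - 81 y = 0
General solution: y(x) = A e^(9x) + B e^(-9x), where A and B are arbitrary constants fixed by the endpoint conditions.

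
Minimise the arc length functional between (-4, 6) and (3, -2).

Arc-length functional: J[y] = ∫ sqrt(1 + (y')^2) dx.
Lagrangian L = sqrt(1 + (y')^2) has no explicit y dependence, so ∂L/∂y = 0 and the Euler-Lagrange equation gives
    d/dx( y' / sqrt(1 + (y')^2) ) = 0  ⇒  y' / sqrt(1 + (y')^2) = const.
Hence y' is constant, so y(x) is affine.
Fitting the endpoints (-4, 6) and (3, -2):
    slope m = ((-2) − 6) / (3 − (-4)) = -8/7,
    intercept c = 6 − m·(-4) = 10/7.
Extremal: y(x) = (-8/7) x + 10/7.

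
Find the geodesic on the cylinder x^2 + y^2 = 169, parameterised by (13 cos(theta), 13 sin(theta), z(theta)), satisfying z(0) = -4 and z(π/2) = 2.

Parameterise the cylinder of radius R = 13 as
    r(θ) = (13 cos θ, 13 sin θ, z(θ)).
The arc-length element is
    ds = sqrt(169 + (dz/dθ)^2) dθ,
so the Lagrangian is L = sqrt(169 + z'^2).
L depends on z' only, not on z or θ, so ∂L/∂z = 0 and
    ∂L/∂z' = z' / sqrt(169 + z'^2).
The Euler-Lagrange equation gives
    d/dθ( z' / sqrt(169 + z'^2) ) = 0,
so z' is constant. Integrating once:
    z(θ) = a θ + b,
a helix on the cylinder (a straight line when the cylinder is unrolled). The constants a, b are determined by the endpoint conditions.
With endpoint conditions z(0) = -4 and z(π/2) = 2: from z(0) = b we get b = -4, and a·π/2 + -4 = 2 gives a = 12/π, so
    z(θ) = (12/π) θ − 4.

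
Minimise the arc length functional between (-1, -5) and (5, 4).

Arc-length functional: J[y] = ∫ sqrt(1 + (y')^2) dx.
Lagrangian L = sqrt(1 + (y')^2) has no explicit y dependence, so ∂L/∂y = 0 and the Euler-Lagrange equation gives
    d/dx( y' / sqrt(1 + (y')^2) ) = 0  ⇒  y' / sqrt(1 + (y')^2) = const.
Hence y' is constant, so y(x) is affine.
Fitting the endpoints (-1, -5) and (5, 4):
    slope m = (4 − (-5)) / (5 − (-1)) = 3/2,
    intercept c = (-5) − m·(-1) = -7/2.
Extremal: y(x) = (3/2) x - 7/2.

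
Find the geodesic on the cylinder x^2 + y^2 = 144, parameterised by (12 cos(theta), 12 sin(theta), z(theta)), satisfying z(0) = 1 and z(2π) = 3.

Parameterise the cylinder of radius R = 12 as
    r(θ) = (12 cos θ, 12 sin θ, z(θ)).
The arc-length element is
    ds = sqrt(144 + (dz/dθ)^2) dθ,
so the Lagrangian is L = sqrt(144 + z'^2).
L depends on z' only, not on z or θ, so ∂L/∂z = 0 and
    ∂L/∂z' = z' / sqrt(144 + z'^2).
The Euler-Lagrange equation gives
    d/dθ( z' / sqrt(144 + z'^2) ) = 0,
so z' is constant. Integrating once:
    z(θ) = a θ + b,
a helix on the cylinder (a straight line when the cylinder is unrolled). The constants a, b are determined by the endpoint conditions.
With endpoint conditions z(0) = 1 and z(2π) = 3: from z(0) = b we get b = 1, and a·2π + 1 = 3 gives a = 1/π, so
    z(θ) = (1/π) θ + 1.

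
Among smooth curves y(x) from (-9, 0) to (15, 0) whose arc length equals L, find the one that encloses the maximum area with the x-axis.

Set up the augmented Lagrangian using a multiplier λ for the length constraint:
    F(y, y') = y − λ sqrt(1 + y'^2).
F has no explicit x dependence, so the Beltrami identity yields a first integral
    F − y' ∂F/∂y' = C.
Compute ∂F/∂y' = −λ y' / sqrt(1 + y'^2). Then
    y − λ sqrt(1 + y'^2) + λ y'^2 / sqrt(1 + y'^2) = C
    ⇒  y − λ / sqrt(1 + y'^2) = C.
Solving for y' and integrating gives
    (x − a)^2 + (y − b)^2 = λ^2,
a circular arc of radius λ. The constants a, b are determined by the endpoint conditions y(-9) = y(15) = 0, and λ is fixed implicitly by the length constraint
    ∫_{-9}^{15} sqrt(1 + y'^2) dx = L.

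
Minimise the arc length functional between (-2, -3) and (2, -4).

Arc-length functional: J[y] = ∫ sqrt(1 + (y')^2) dx.
Lagrangian L = sqrt(1 + (y')^2) has no explicit y dependence, so ∂L/∂y = 0 and the Euler-Lagrange equation gives
    d/dx( y' / sqrt(1 + (y')^2) ) = 0  ⇒  y' / sqrt(1 + (y')^2) = const.
Hence y' is constant, so y(x) is affine.
Fitting the endpoints (-2, -3) and (2, -4):
    slope m = ((-4) − (-3)) / (2 − (-2)) = -1/4,
    intercept c = (-3) − m·(-2) = -7/2.
Extremal: y(x) = (-1/4) x - 7/2.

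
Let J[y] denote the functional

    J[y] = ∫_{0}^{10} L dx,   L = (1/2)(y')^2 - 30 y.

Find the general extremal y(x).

The Lagrangian is L = (1/2)(y')^2 - 30 y.
∂L/∂y = -30.
∂L/∂y' = y'.
The Euler-Lagrange equation d/dx(∂L/∂y') − ∂L/∂y = 0 becomes:
    y'' + 30 = 0
General solution: y(x) = -15 x^2 + A x + B, where A and B are arbitrary constants fixed by the endpoint conditions.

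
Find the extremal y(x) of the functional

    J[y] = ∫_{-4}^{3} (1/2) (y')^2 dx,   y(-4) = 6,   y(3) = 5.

The Lagrangian is L = (1/2) (y')^2.
Compute ∂L/∂y = 0, ∂L/∂y' = y'.
The Euler-Lagrange equation d/dx(∂L/∂y') − ∂L/∂y = 0 reduces to
    y'' = 0.
Its general solution is
    y(x) = A x + B,
with A, B fixed by the endpoint conditions.
Applying the endpoint conditions y(-4) = 6 and y(3) = 5: solve A·-4 + B = 6 and A·3 + B = 5. Subtracting gives A(3 − -4) = 5 − 6, so A = -1/7, and B = 6 − A·-4 = 38/7. Therefore
    y(x) = (-1/7) x + 38/7.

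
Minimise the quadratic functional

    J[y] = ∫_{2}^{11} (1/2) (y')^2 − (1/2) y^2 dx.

The Lagrangian is L = (1/2) (y')^2 − (1/2) y^2.
Compute ∂L/∂y = -y, ∂L/∂y' = y'.
The Euler-Lagrange equation d/dx(∂L/∂y') − ∂L/∂y = 0 reduces to
    y'' + y = 0.
Its general solution is
    y(x) = A sin(x) + B cos(x),
with A, B fixed by the endpoint conditions.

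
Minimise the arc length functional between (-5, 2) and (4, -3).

Arc-length functional: J[y] = ∫ sqrt(1 + (y')^2) dx.
Lagrangian L = sqrt(1 + (y')^2) has no explicit y dependence, so ∂L/∂y = 0 and the Euler-Lagrange equation gives
    d/dx( y' / sqrt(1 + (y')^2) ) = 0  ⇒  y' / sqrt(1 + (y')^2) = const.
Hence y' is constant, so y(x) is affine.
Fitting the endpoints (-5, 2) and (4, -3):
    slope m = ((-3) − 2) / (4 − (-5)) = -5/9,
    intercept c = 2 − m·(-5) = -7/9.
Extremal: y(x) = (-5/9) x - 7/9.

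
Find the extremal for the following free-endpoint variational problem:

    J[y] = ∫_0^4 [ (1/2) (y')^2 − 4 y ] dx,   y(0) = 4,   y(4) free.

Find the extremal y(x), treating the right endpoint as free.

The Lagrangian L = (1/2) (y')^2 − 4 y gives
    ∂L/∂y = −4,   ∂L/∂y' = y'.
Euler-Lagrange: d/dx(y') − (−4) = 0, i.e. y'' + 4 = 0, so
    y(x) = −(4/2) x^2 + C1 x + C2.
Fixed left endpoint y(0) = 4 ⇒ C2 = 4.
The right endpoint x = 4 is free, so the natural (transversality) condition is ∂L/∂y' |_{x=4} = 0, i.e. y'(4) = 0.
Compute y'(x) = −4 x + C1, so y'(4) = −16 + C1 = 0 ⇒ C1 = 16.
Therefore the extremal is
    y(x) = −2 x^2 + 16 x + 4.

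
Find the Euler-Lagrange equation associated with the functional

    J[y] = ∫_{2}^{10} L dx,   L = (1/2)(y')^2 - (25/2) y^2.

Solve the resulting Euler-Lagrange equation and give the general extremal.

The Lagrangian is L = (1/2)(y')^2 - (25/2) y^2.
∂L/∂y = -25y.
∂L/∂y' = y'.
The Euler-Lagrange equation d/dx(∂L/∂y') − ∂L/∂y = 0 becomes:
    y'' + 25 y = 0
General solution: y(x) = A sin(5x) + B cos(5x), where A and B are arbitrary constants fixed by the endpoint conditions.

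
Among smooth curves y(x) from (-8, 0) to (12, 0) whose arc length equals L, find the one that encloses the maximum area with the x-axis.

Set up the augmented Lagrangian using a multiplier λ for the length constraint:
    F(y, y') = y − λ sqrt(1 + y'^2).
F has no explicit x dependence, so the Beltrami identity yields a first integral
    F − y' ∂F/∂y' = C.
Compute ∂F/∂y' = −λ y' / sqrt(1 + y'^2). Then
    y − λ sqrt(1 + y'^2) + λ y'^2 / sqrt(1 + y'^2) = C
    ⇒  y − λ / sqrt(1 + y'^2) = C.
Solving for y' and integrating gives
    (x − a)^2 + (y − b)^2 = λ^2,
a circular arc of radius λ. The constants a, b are determined by the endpoint conditions y(-8) = y(12) = 0, and λ is fixed implicitly by the length constraint
    ∫_{-8}^{12} sqrt(1 + y'^2) dx = L.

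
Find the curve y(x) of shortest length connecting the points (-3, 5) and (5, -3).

Arc-length functional: J[y] = ∫ sqrt(1 + (y')^2) dx.
Lagrangian L = sqrt(1 + (y')^2) has no explicit y dependence, so ∂L/∂y = 0 and the Euler-Lagrange equation gives
    d/dx( y' / sqrt(1 + (y')^2) ) = 0  ⇒  y' / sqrt(1 + (y')^2) = const.
Hence y' is constant, so y(x) is affine.
Fitting the endpoints (-3, 5) and (5, -3):
    slope m = ((-3) − 5) / (5 − (-3)) = -1,
    intercept c = 5 − m·(-3) = 2.
Extremal: y(x) = -x + 2.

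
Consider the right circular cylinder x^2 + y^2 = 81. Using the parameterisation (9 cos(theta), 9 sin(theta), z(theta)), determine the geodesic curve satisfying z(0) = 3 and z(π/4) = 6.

Parameterise the cylinder of radius R = 9 as
    r(θ) = (9 cos θ, 9 sin θ, z(θ)).
The arc-length element is
    ds = sqrt(81 + (dz/dθ)^2) dθ,
so the Lagrangian is L = sqrt(81 + z'^2).
L depends on z' only, not on z or θ, so ∂L/∂z = 0 and
    ∂L/∂z' = z' / sqrt(81 + z'^2).
The Euler-Lagrange equation gives
    d/dθ( z' / sqrt(81 + z'^2) ) = 0,
so z' is constant. Integrating once:
    z(θ) = a θ + b,
a helix on the cylinder (a straight line when the cylinder is unrolled). The constants a, b are determined by the endpoint conditions.
With endpoint conditions z(0) = 3 and z(π/4) = 6: from z(0) = b we get b = 3, and a·π/4 + 3 = 6 gives a = 12/π, so
    z(θ) = (12/π) θ + 3.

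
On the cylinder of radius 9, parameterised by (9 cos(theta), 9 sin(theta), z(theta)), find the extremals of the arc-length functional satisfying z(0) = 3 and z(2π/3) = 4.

Parameterise the cylinder of radius R = 9 as
    r(θ) = (9 cos θ, 9 sin θ, z(θ)).
The arc-length element is
    ds = sqrt(81 + (dz/dθ)^2) dθ,
so the Lagrangian is L = sqrt(81 + z'^2).
L depends on z' only, not on z or θ, so ∂L/∂z = 0 and
    ∂L/∂z' = z' / sqrt(81 + z'^2).
The Euler-Lagrange equation gives
    d/dθ( z' / sqrt(81 + z'^2) ) = 0,
so z' is constant. Integrating once:
    z(θ) = a θ + b,
a helix on the cylinder (a straight line when the cylinder is unrolled). The constants a, b are determined by the endpoint conditions.
With endpoint conditions z(0) = 3 and z(2π/3) = 4: from z(0) = b we get b = 3, and a·2π/3 + 3 = 4 gives a = 3/(2π), so
    z(θ) = (3/(2π)) θ + 3.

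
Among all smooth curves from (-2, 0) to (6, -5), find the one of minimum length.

Arc-length functional: J[y] = ∫ sqrt(1 + (y')^2) dx.
Lagrangian L = sqrt(1 + (y')^2) has no explicit y dependence, so ∂L/∂y = 0 and the Euler-Lagrange equation gives
    d/dx( y' / sqrt(1 + (y')^2) ) = 0  ⇒  y' / sqrt(1 + (y')^2) = const.
Hence y' is constant, so y(x) is affine.
Fitting the endpoints (-2, 0) and (6, -5):
    slope m = ((-5) − 0) / (6 − (-2)) = -5/8,
    intercept c = 0 − m·(-2) = -5/4.
Extremal: y(x) = (-5/8) x - 5/4.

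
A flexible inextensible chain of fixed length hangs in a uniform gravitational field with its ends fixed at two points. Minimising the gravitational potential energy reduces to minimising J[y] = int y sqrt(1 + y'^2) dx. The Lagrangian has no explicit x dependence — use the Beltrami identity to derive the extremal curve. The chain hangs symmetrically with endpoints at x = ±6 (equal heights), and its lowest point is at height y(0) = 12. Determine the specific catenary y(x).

The Lagrangian L(y, y') = y sqrt(1 + y'^2) has no explicit x dependence, so the Beltrami identity applies:
    L − y' ∂L/∂y' = C.
Compute ∂L/∂y' = y · y' / sqrt(1 + y'^2). Then
    L − y' ∂L/∂y'
    = y sqrt(1 + y'^2) − y · y'^2 / sqrt(1 + y'^2)
    = y (1 + y'^2 − y'^2) / sqrt(1 + y'^2)
    = y / sqrt(1 + y'^2) = C.
Squaring gives y^2 = C^2 (1 + y'^2), i.e.
    y'^2 = y^2 / C^2 − 1.
Separating variables,
    dy / sqrt(y^2 − C^2) = dx / C,
and integrating gives arccosh(y / C) = (x − a)/C, so
    y(x) = C cosh((x − a)/C),
the catenary. The constants C and a are fixed by the two endpoint conditions (and, for the hanging-chain problem, the length constraint selects C).
Now fit the given data. The endpoints x = ±6 are symmetric at equal height, so the catenary is even about its minimum: a = 0 and y(x) = C cosh(x/C). The lowest point is y(0) = C cosh(0) = C, and we are told y(0) = 12, so C = 12. Therefore
    y(x) = 12 cosh(x/12),
and at the endpoints
    y(±6) = 12 cosh(6/12).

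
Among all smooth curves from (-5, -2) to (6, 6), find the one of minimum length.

Arc-length functional: J[y] = ∫ sqrt(1 + (y')^2) dx.
Lagrangian L = sqrt(1 + (y')^2) has no explicit y dependence, so ∂L/∂y = 0 and the Euler-Lagrange equation gives
    d/dx( y' / sqrt(1 + (y')^2) ) = 0  ⇒  y' / sqrt(1 + (y')^2) = const.
Hence y' is constant, so y(x) is affine.
Fitting the endpoints (-5, -2) and (6, 6):
    slope m = (6 − (-2)) / (6 − (-5)) = 8/11,
    intercept c = (-2) − m·(-5) = 18/11.
Extremal: y(x) = (8/11) x + 18/11.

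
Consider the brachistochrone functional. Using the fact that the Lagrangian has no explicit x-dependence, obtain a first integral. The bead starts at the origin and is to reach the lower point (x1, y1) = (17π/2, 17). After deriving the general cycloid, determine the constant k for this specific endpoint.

The Lagrangian L = sqrt((1 + y'^2) / y) has no explicit x dependence, so the Beltrami identity applies:
    L − y' ∂L/∂y' = C.
Compute ∂L/∂y' = y' / sqrt(y (1 + y'^2)).
Substitute:
    sqrt((1 + y'^2)/y) − y'·y' / sqrt(y (1 + y'^2))
    = (1 + y'^2) / sqrt(y (1 + y'^2)) − y'^2 / sqrt(y (1 + y'^2))
    = 1 / sqrt(y (1 + y'^2)) = C.
Squaring and rearranging gives the first integral
    y (1 + y'^2) = 1/C^2 =: k   (constant).
Solving this first-order ODE by the substitution
    y = (k/2)(1 − cos θ)
yields the cycloid parameterisation
    x(θ) = (k/2)(θ − sin θ),   y(θ) = (k/2)(1 − cos θ).
The constant k is fixed by the endpoint condition.
Now fit the given lower endpoint (x1, y1) = (17π/2, 17). At the bottom of the first arch (θ = π), the parametric equations give
    y(π) = (k/2)(1 − cos π) = k,
    x(π) = (k/2)(π − sin π) = kπ/2.
Matching y(π) = 17 gives k = 17, consistent with x(π) = 17π/2. Therefore the specific cycloid is
    x(θ) = (17/2)(θ − sin θ),   y(θ) = (17/2)(1 − cos θ).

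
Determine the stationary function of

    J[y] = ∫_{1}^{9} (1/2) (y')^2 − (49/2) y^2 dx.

The Lagrangian is L = (1/2) (y')^2 − (49/2) y^2.
Compute ∂L/∂y = -49y, ∂L/∂y' = y'.
The Euler-Lagrange equation d/dx(∂L/∂y') − ∂L/∂y = 0 reduces to
    y'' + 49 y = 0.
Its general solution is
    y(x) = A sin(7x) + B cos(7x),
with A, B fixed by the endpoint conditions.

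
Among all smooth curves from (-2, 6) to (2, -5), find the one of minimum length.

Arc-length functional: J[y] = ∫ sqrt(1 + (y')^2) dx.
Lagrangian L = sqrt(1 + (y')^2) has no explicit y dependence, so ∂L/∂y = 0 and the Euler-Lagrange equation gives
    d/dx( y' / sqrt(1 + (y')^2) ) = 0  ⇒  y' / sqrt(1 + (y')^2) = const.
Hence y' is constant, so y(x) is affine.
Fitting the endpoints (-2, 6) and (2, -5):
    slope m = ((-5) − 6) / (2 − (-2)) = -11/4,
    intercept c = 6 − m·(-2) = 1/2.
Extremal: y(x) = (-11/4) x + 1/2.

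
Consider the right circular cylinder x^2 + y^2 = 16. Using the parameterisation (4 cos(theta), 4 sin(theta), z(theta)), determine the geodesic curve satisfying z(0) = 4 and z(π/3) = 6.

Parameterise the cylinder of radius R = 4 as
    r(θ) = (4 cos θ, 4 sin θ, z(θ)).
The arc-length element is
    ds = sqrt(16 + (dz/dθ)^2) dθ,
so the Lagrangian is L = sqrt(16 + z'^2).
L depends on z' only, not on z or θ, so ∂L/∂z = 0 and
    ∂L/∂z' = z' / sqrt(16 + z'^2).
The Euler-Lagrange equation gives
    d/dθ( z' / sqrt(16 + z'^2) ) = 0,
so z' is constant. Integrating once:
    z(θ) = a θ + b,
a helix on the cylinder (a straight line when the cylinder is unrolled). The constants a, b are determined by the endpoint conditions.
With endpoint conditions z(0) = 4 and z(π/3) = 6: from z(0) = b we get b = 4, and a·π/3 + 4 = 6 gives a = 6/π, so
    z(θ) = (6/π) θ + 4.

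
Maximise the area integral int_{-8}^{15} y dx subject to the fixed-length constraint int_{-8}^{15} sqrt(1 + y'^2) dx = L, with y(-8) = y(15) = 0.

Set up the augmented Lagrangian using a multiplier λ for the length constraint:
    F(y, y') = y − λ sqrt(1 + y'^2).
F has no explicit x dependence, so the Beltrami identity yields a first integral
    F − y' ∂F/∂y' = C.
Compute ∂F/∂y' = −λ y' / sqrt(1 + y'^2). Then
    y − λ sqrt(1 + y'^2) + λ y'^2 / sqrt(1 + y'^2) = C
    ⇒  y − λ / sqrt(1 + y'^2) = C.
Solving for y' and integrating gives
    (x − a)^2 + (y − b)^2 = λ^2,
a circular arc of radius λ. The constants a, b are determined by the endpoint conditions y(-8) = y(15) = 0, and λ is fixed implicitly by the length constraint
    ∫_{-8}^{15} sqrt(1 + y'^2) dx = L.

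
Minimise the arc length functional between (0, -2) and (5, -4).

Arc-length functional: J[y] = ∫ sqrt(1 + (y')^2) dx.
Lagrangian L = sqrt(1 + (y')^2) has no explicit y dependence, so ∂L/∂y = 0 and the Euler-Lagrange equation gives
    d/dx( y' / sqrt(1 + (y')^2) ) = 0  ⇒  y' / sqrt(1 + (y')^2) = const.
Hence y' is constant, so y(x) is affine.
Fitting the endpoints (0, -2) and (5, -4):
    slope m = ((-4) − (-2)) / (5 − 0) = -2/5,
    intercept c = (-2) − m·0 = -2.
Extremal: y(x) = (-2/5) x - 2.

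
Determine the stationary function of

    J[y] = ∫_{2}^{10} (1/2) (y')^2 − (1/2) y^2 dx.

The Lagrangian is L = (1/2) (y')^2 − (1/2) y^2.
Compute ∂L/∂y = -y, ∂L/∂y' = y'.
The Euler-Lagrange equation d/dx(∂L/∂y') − ∂L/∂y = 0 reduces to
    y'' + y = 0.
Its general solution is
    y(x) = A sin(x) + B cos(x),
with A, B fixed by the endpoint conditions.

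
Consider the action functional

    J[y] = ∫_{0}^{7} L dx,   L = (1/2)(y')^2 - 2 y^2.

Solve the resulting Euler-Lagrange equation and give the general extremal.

The Lagrangian is L = (1/2)(y')^2 - 2 y^2.
∂L/∂y = -4y.
∂L/∂y' = y'.
The Euler-Lagrange equation d/dx(∂L/∂y') − ∂L/∂y = 0 becomes:
    y'' + 4 y = 0
General solution: y(x) = A sin(2x) + B cos(2x), where A and B are arbitrary constants fixed by the endpoint conditions.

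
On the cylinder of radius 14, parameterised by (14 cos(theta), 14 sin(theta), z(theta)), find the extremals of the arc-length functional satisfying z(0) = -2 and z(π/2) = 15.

Parameterise the cylinder of radius R = 14 as
    r(θ) = (14 cos θ, 14 sin θ, z(θ)).
The arc-length element is
    ds = sqrt(196 + (dz/dθ)^2) dθ,
so the Lagrangian is L = sqrt(196 + z'^2).
L depends on z' only, not on z or θ, so ∂L/∂z = 0 and
    ∂L/∂z' = z' / sqrt(196 + z'^2).
The Euler-Lagrange equation gives
    d/dθ( z' / sqrt(196 + z'^2) ) = 0,
so z' is constant. Integrating once:
    z(θ) = a θ + b,
a helix on the cylinder (a straight line when the cylinder is unrolled). The constants a, b are determined by the endpoint conditions.
With endpoint conditions z(0) = -2 and z(π/2) = 15: from z(0) = b we get b = -2, and a·π/2 + -2 = 15 gives a = 34/π, so
    z(θ) = (34/π) θ − 2.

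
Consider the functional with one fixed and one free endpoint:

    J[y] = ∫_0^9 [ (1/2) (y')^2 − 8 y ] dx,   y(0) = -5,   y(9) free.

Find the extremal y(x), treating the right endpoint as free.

The Lagrangian L = (1/2) (y')^2 − 8 y gives
    ∂L/∂y = −8,   ∂L/∂y' = y'.
Euler-Lagrange: d/dx(y') − (−8) = 0, i.e. y'' + 8 = 0, so
    y(x) = −(8/2) x^2 + C1 x + C2.
Fixed left endpoint y(0) = -5 ⇒ C2 = -5.
The right endpoint x = 9 is free, so the natural (transversality) condition is ∂L/∂y' |_{x=9} = 0, i.e. y'(9) = 0.
Compute y'(x) = −8 x + C1, so y'(9) = −72 + C1 = 0 ⇒ C1 = 72.
Therefore the extremal is
    y(x) = −4 x^2 + 72 x − 5.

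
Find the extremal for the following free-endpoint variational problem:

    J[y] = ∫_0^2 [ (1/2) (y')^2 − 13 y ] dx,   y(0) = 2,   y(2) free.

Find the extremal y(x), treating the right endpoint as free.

The Lagrangian L = (1/2) (y')^2 − 13 y gives
    ∂L/∂y = −13,   ∂L/∂y' = y'.
Euler-Lagrange: d/dx(y') − (−13) = 0, i.e. y'' + 13 = 0, so
    y(x) = −(13/2) x^2 + C1 x + C2.
Fixed left endpoint y(0) = 2 ⇒ C2 = 2.
The right endpoint x = 2 is free, so the natural (transversality) condition is ∂L/∂y' |_{x=2} = 0, i.e. y'(2) = 0.
Compute y'(x) = −13 x + C1, so y'(2) = −26 + C1 = 0 ⇒ C1 = 26.
Therefore the extremal is
    y(x) = −(13/2) x^2 + 26 x + 2.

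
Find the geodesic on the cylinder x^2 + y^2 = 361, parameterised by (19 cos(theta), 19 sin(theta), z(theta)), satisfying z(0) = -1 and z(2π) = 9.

Parameterise the cylinder of radius R = 19 as
    r(θ) = (19 cos θ, 19 sin θ, z(θ)).
The arc-length element is
    ds = sqrt(361 + (dz/dθ)^2) dθ,
so the Lagrangian is L = sqrt(361 + z'^2).
L depends on z' only, not on z or θ, so ∂L/∂z = 0 and
    ∂L/∂z' = z' / sqrt(361 + z'^2).
The Euler-Lagrange equation gives
    d/dθ( z' / sqrt(361 + z'^2) ) = 0,
so z' is constant. Integrating once:
    z(θ) = a θ + b,
a helix on the cylinder (a straight line when the cylinder is unrolled). The constants a, b are determined by the endpoint conditions.
With endpoint conditions z(0) = -1 and z(2π) = 9: from z(0) = b we get b = -1, and a·2π + -1 = 9 gives a = 5/π, so
    z(θ) = (5/π) θ − 1.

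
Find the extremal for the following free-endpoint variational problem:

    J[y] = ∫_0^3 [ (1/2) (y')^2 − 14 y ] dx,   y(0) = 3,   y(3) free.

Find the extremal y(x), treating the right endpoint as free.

The Lagrangian L = (1/2) (y')^2 − 14 y gives
    ∂L/∂y = −14,   ∂L/∂y' = y'.
Euler-Lagrange: d/dx(y') − (−14) = 0, i.e. y'' + 14 = 0, so
    y(x) = −(14/2) x^2 + C1 x + C2.
Fixed left endpoint y(0) = 3 ⇒ C2 = 3.
The right endpoint x = 3 is free, so the natural (transversality) condition is ∂L/∂y' |_{x=3} = 0, i.e. y'(3) = 0.
Compute y'(x) = −14 x + C1, so y'(3) = −42 + C1 = 0 ⇒ C1 = 42.
Therefore the extremal is
    y(x) = −7 x^2 + 42 x + 3.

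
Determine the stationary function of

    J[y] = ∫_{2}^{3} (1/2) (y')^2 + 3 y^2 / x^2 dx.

The Lagrangian is L = (1/2) (y')^2 + 3 y^2 / x^2.
Compute ∂L/∂y = 6y/x^2, ∂L/∂y' = y'.
The Euler-Lagrange equation d/dx(∂L/∂y') − ∂L/∂y = 0 reduces to
    y'' − 6/x^2 · y = 0  (x > 0).
Its general solution is
    y(x) = A x^3 + B x^(-2),
with A, B fixed by the endpoint conditions.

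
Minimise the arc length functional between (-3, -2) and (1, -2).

Arc-length functional: J[y] = ∫ sqrt(1 + (y')^2) dx.
Lagrangian L = sqrt(1 + (y')^2) has no explicit y dependence, so ∂L/∂y = 0 and the Euler-Lagrange equation gives
    d/dx( y' / sqrt(1 + (y')^2) ) = 0  ⇒  y' / sqrt(1 + (y')^2) = const.
Hence y' is constant, so y(x) is affine.
Fitting the endpoints (-3, -2) and (1, -2):
    slope m = ((-2) − (-2)) / (1 − (-3)) = 0,
    intercept c = (-2) − m·(-3) = -2.
Extremal: y(x) = -2.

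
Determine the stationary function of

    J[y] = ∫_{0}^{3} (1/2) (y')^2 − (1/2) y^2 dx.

The Lagrangian is L = (1/2) (y')^2 − (1/2) y^2.
Compute ∂L/∂y = -y, ∂L/∂y' = y'.
The Euler-Lagrange equation d/dx(∂L/∂y') − ∂L/∂y = 0 reduces to
    y'' + y = 0.
Its general solution is
    y(x) = A sin(x) + B cos(x),
with A, B fixed by the endpoint conditions.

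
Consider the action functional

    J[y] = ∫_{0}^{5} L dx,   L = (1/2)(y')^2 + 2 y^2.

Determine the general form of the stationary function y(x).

The Lagrangian is L = (1/2)(y')^2 + 2 y^2.
∂L/∂y = 4y.
∂L/∂y' = y'.
The Euler-Lagrange equation d/dx(∂L/∂y') − ∂L/∂y = 0 becomes:
    y'' - 4 y = 0
General solution: y(x) = A e^(2x) + B e^(-2x), where A and B are arbitrary constants fixed by the endpoint conditions.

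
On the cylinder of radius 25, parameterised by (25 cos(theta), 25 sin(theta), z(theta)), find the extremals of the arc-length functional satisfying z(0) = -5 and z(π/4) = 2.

Parameterise the cylinder of radius R = 25 as
    r(θ) = (25 cos θ, 25 sin θ, z(θ)).
The arc-length element is
    ds = sqrt(625 + (dz/dθ)^2) dθ,
so the Lagrangian is L = sqrt(625 + z'^2).
L depends on z' only, not on z or θ, so ∂L/∂z = 0 and
    ∂L/∂z' = z' / sqrt(625 + z'^2).
The Euler-Lagrange equation gives
    d/dθ( z' / sqrt(625 + z'^2) ) = 0,
so z' is constant. Integrating once:
    z(θ) = a θ + b,
a helix on the cylinder (a straight line when the cylinder is unrolled). The constants a, b are determined by the endpoint conditions.
With endpoint conditions z(0) = -5 and z(π/4) = 2: from z(0) = b we get b = -5, and a·π/4 + -5 = 2 gives a = 28/π, so
    z(θ) = (28/π) θ − 5.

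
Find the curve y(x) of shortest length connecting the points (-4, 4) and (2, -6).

Arc-length functional: J[y] = ∫ sqrt(1 + (y')^2) dx.
Lagrangian L = sqrt(1 + (y')^2) has no explicit y dependence, so ∂L/∂y = 0 and the Euler-Lagrange equation gives
    d/dx( y' / sqrt(1 + (y')^2) ) = 0  ⇒  y' / sqrt(1 + (y')^2) = const.
Hence y' is constant, so y(x) is affine.
Fitting the endpoints (-4, 4) and (2, -6):
    slope m = ((-6) − 4) / (2 − (-4)) = -5/3,
    intercept c = 4 − m·(-4) = -8/3.
Extremal: y(x) = (-5/3) x - 8/3.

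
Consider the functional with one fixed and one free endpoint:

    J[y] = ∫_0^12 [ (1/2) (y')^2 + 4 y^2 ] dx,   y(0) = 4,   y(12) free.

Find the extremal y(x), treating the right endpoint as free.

The Lagrangian L = (1/2) (y')^2 + 4 y^2 gives
    ∂L/∂y = 8 y,   ∂L/∂y' = y'.
Euler-Lagrange: y'' − 8 y = 0.
With k = sqrt(8), the general solution is
    y(x) = A cosh(sqrt(8) x) + B sinh(sqrt(8) x).
Fixed left endpoint y(0) = 4 ⇒ A = 4.
The right endpoint x = 12 is free, so the natural (transversality) condition is ∂L/∂y' |_{x=12} = 0, i.e. y'(12) = 0.
Compute y'(x) = A k sinh(k x) + B k cosh(k x), so
    y'(12) = A k sinh(k·12) + B k cosh(k·12) = 0
    ⇒ B = −A tanh(k·12) = − 4 tanh(sqrt(8)·12).
Therefore the extremal is
    y(x) = 4 cosh(sqrt(8) x) − 4 tanh(sqrt(8)·12) sinh(sqrt(8) x).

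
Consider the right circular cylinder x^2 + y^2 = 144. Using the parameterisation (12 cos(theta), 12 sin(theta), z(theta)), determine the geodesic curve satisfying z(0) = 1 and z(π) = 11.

Parameterise the cylinder of radius R = 12 as
    r(θ) = (12 cos θ, 12 sin θ, z(θ)).
The arc-length element is
    ds = sqrt(144 + (dz/dθ)^2) dθ,
so the Lagrangian is L = sqrt(144 + z'^2).
L depends on z' only, not on z or θ, so ∂L/∂z = 0 and
    ∂L/∂z' = z' / sqrt(144 + z'^2).
The Euler-Lagrange equation gives
    d/dθ( z' / sqrt(144 + z'^2) ) = 0,
so z' is constant. Integrating once:
    z(θ) = a θ + b,
a helix on the cylinder (a straight line when the cylinder is unrolled). The constants a, b are determined by the endpoint conditions.
With endpoint conditions z(0) = 1 and z(π) = 11: from z(0) = b we get b = 1, and a·π + 1 = 11 gives a = 10/π, so
    z(θ) = (10/π) θ + 1.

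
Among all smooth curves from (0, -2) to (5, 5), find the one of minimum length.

Arc-length functional: J[y] = ∫ sqrt(1 + (y')^2) dx.
Lagrangian L = sqrt(1 + (y')^2) has no explicit y dependence, so ∂L/∂y = 0 and the Euler-Lagrange equation gives
    d/dx( y' / sqrt(1 + (y')^2) ) = 0  ⇒  y' / sqrt(1 + (y')^2) = const.
Hence y' is constant, so y(x) is affine.
Fitting the endpoints (0, -2) and (5, 5):
    slope m = (5 − (-2)) / (5 − 0) = 7/5,
    intercept c = (-2) − m·0 = -2.
Extremal: y(x) = (7/5) x - 2.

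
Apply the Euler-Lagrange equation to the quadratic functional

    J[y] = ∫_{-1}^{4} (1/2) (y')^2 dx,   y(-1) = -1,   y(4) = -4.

The Lagrangian is L = (1/2) (y')^2.
Compute ∂L/∂y = 0, ∂L/∂y' = y'.
The Euler-Lagrange equation d/dx(∂L/∂y') − ∂L/∂y = 0 reduces to
    y'' = 0.
Its general solution is
    y(x) = A x + B,
with A, B fixed by the endpoint conditions.
Applying the endpoint conditions y(-1) = -1 and y(4) = -4: solve A·-1 + B = -1 and A·4 + B = -4. Subtracting gives A(4 − -1) = -4 − -1, so A = -3/5, and B = -1 − A·-1 = -8/5. Therefore
    y(x) = (-3/5) x - 8/5.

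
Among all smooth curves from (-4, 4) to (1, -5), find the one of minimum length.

Arc-length functional: J[y] = ∫ sqrt(1 + (y')^2) dx.
Lagrangian L = sqrt(1 + (y')^2) has no explicit y dependence, so ∂L/∂y = 0 and the Euler-Lagrange equation gives
    d/dx( y' / sqrt(1 + (y')^2) ) = 0  ⇒  y' / sqrt(1 + (y')^2) = const.
Hence y' is constant, so y(x) is affine.
Fitting the endpoints (-4, 4) and (1, -5):
    slope m = ((-5) − 4) / (1 − (-4)) = -9/5,
    intercept c = 4 − m·(-4) = -16/5.
Extremal: y(x) = (-9/5) x - 16/5.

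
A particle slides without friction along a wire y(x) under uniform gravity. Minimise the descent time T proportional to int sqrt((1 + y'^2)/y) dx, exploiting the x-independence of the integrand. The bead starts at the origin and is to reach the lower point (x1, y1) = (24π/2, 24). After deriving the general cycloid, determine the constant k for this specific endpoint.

The Lagrangian L = sqrt((1 + y'^2) / y) has no explicit x dependence, so the Beltrami identity applies:
    L − y' ∂L/∂y' = C.
Compute ∂L/∂y' = y' / sqrt(y (1 + y'^2)).
Substitute:
    sqrt((1 + y'^2)/y) − y'·y' / sqrt(y (1 + y'^2))
    = (1 + y'^2) / sqrt(y (1 + y'^2)) − y'^2 / sqrt(y (1 + y'^2))
    = 1 / sqrt(y (1 + y'^2)) = C.
Squaring and rearranging gives the first integral
    y (1 + y'^2) = 1/C^2 =: k   (constant).
Solving this first-order ODE by the substitution
    y = (k/2)(1 − cos θ)
yields the cycloid parameterisation
    x(θ) = (k/2)(θ − sin θ),   y(θ) = (k/2)(1 − cos θ).
The constant k is fixed by the endpoint condition.
Now fit the given lower endpoint (x1, y1) = (24π/2, 24). At the bottom of the first arch (θ = π), the parametric equations give
    y(π) = (k/2)(1 − cos π) = k,
    x(π) = (k/2)(π − sin π) = kπ/2.
Matching y(π) = 24 gives k = 24, consistent with x(π) = 24π/2. Therefore the specific cycloid is
    x(θ) = (24/2)(θ − sin θ),   y(θ) = (24/2)(1 − cos θ).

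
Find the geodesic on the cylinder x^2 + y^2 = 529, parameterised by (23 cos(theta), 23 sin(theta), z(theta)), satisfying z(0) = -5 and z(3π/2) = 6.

Parameterise the cylinder of radius R = 23 as
    r(θ) = (23 cos θ, 23 sin θ, z(θ)).
The arc-length element is
    ds = sqrt(529 + (dz/dθ)^2) dθ,
so the Lagrangian is L = sqrt(529 + z'^2).
L depends on z' only, not on z or θ, so ∂L/∂z = 0 and
    ∂L/∂z' = z' / sqrt(529 + z'^2).
The Euler-Lagrange equation gives
    d/dθ( z' / sqrt(529 + z'^2) ) = 0,
so z' is constant. Integrating once:
    z(θ) = a θ + b,
a helix on the cylinder (a straight line when the cylinder is unrolled). The constants a, b are determined by the endpoint conditions.
With endpoint conditions z(0) = -5 and z(3π/2) = 6: from z(0) = b we get b = -5, and a·3π/2 + -5 = 6 gives a = 22/(3π), so
    z(θ) = (22/(3π)) θ − 5.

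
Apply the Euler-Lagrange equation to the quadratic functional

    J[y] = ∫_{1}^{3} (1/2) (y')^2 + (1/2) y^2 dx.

The Lagrangian is L = (1/2) (y')^2 + (1/2) y^2.
Compute ∂L/∂y = y, ∂L/∂y' = y'.
The Euler-Lagrange equation d/dx(∂L/∂y') − ∂L/∂y = 0 reduces to
    y'' − y = 0.
Its general solution is
    y(x) = A e^x + B e^(−x),
with A, B fixed by the endpoint conditions.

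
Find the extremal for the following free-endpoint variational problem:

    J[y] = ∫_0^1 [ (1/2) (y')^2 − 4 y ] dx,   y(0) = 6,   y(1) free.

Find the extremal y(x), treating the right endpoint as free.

The Lagrangian L = (1/2) (y')^2 − 4 y gives
    ∂L/∂y = −4,   ∂L/∂y' = y'.
Euler-Lagrange: d/dx(y') − (−4) = 0, i.e. y'' + 4 = 0, so
    y(x) = −(4/2) x^2 + C1 x + C2.
Fixed left endpoint y(0) = 6 ⇒ C2 = 6.
The right endpoint x = 1 is free, so the natural (transversality) condition is ∂L/∂y' |_{x=1} = 0, i.e. y'(1) = 0.
Compute y'(x) = −4 x + C1, so y'(1) = −4 + C1 = 0 ⇒ C1 = 4.
Therefore the extremal is
    y(x) = −2 x^2 + 4 x + 6.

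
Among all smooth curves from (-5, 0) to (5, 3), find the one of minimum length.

Arc-length functional: J[y] = ∫ sqrt(1 + (y')^2) dx.
Lagrangian L = sqrt(1 + (y')^2) has no explicit y dependence, so ∂L/∂y = 0 and the Euler-Lagrange equation gives
    d/dx( y' / sqrt(1 + (y')^2) ) = 0  ⇒  y' / sqrt(1 + (y')^2) = const.
Hence y' is constant, so y(x) is affine.
Fitting the endpoints (-5, 0) and (5, 3):
    slope m = (3 − 0) / (5 − (-5)) = 3/10,
    intercept c = 0 − m·(-5) = 3/2.
Extremal: y(x) = (3/10) x + 3/2.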